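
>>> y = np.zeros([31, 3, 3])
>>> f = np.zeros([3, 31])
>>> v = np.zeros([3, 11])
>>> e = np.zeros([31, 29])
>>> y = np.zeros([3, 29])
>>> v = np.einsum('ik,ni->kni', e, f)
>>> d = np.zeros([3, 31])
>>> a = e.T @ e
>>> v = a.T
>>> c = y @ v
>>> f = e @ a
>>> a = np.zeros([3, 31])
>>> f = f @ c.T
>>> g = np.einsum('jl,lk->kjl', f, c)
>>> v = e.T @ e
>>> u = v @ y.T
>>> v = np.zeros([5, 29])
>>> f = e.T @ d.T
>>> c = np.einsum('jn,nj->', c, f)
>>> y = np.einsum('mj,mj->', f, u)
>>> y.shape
()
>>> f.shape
(29, 3)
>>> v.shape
(5, 29)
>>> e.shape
(31, 29)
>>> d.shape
(3, 31)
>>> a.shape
(3, 31)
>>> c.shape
()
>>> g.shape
(29, 31, 3)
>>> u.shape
(29, 3)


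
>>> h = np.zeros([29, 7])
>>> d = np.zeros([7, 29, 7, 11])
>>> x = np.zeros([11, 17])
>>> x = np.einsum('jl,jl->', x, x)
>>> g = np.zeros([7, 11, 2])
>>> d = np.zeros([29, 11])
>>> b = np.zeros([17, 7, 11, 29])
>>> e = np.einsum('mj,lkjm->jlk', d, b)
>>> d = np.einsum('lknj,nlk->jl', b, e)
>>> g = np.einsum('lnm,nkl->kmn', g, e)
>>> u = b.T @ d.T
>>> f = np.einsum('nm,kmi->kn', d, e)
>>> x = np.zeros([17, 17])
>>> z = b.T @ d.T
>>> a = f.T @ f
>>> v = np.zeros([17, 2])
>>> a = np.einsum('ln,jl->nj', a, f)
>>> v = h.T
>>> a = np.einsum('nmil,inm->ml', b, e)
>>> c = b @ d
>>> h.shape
(29, 7)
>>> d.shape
(29, 17)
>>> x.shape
(17, 17)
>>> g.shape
(17, 2, 11)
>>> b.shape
(17, 7, 11, 29)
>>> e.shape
(11, 17, 7)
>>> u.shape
(29, 11, 7, 29)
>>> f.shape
(11, 29)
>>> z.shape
(29, 11, 7, 29)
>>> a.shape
(7, 29)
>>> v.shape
(7, 29)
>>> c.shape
(17, 7, 11, 17)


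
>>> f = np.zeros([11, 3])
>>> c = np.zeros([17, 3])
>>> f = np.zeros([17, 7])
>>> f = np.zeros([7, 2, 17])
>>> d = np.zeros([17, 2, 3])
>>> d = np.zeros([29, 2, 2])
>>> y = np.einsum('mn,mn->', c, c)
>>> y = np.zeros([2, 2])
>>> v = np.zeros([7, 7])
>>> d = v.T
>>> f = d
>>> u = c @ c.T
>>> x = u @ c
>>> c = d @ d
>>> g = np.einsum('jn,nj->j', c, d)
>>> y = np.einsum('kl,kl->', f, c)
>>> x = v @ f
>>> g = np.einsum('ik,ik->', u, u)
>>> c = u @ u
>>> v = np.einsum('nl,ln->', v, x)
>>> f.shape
(7, 7)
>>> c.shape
(17, 17)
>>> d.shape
(7, 7)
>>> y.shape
()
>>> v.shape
()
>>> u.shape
(17, 17)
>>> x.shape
(7, 7)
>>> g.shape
()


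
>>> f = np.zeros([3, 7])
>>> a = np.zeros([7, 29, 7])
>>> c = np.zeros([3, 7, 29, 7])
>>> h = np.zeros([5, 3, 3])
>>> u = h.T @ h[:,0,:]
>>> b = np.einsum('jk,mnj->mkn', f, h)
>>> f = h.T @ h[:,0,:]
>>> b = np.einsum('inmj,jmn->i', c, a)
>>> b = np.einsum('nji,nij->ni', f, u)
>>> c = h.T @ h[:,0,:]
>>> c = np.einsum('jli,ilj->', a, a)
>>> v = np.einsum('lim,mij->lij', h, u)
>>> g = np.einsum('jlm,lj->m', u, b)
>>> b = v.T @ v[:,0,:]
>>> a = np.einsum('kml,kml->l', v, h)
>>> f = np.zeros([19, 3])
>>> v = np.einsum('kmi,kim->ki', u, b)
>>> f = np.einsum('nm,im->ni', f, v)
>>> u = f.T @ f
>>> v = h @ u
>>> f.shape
(19, 3)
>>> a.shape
(3,)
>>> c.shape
()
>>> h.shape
(5, 3, 3)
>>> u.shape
(3, 3)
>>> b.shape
(3, 3, 3)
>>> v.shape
(5, 3, 3)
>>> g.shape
(3,)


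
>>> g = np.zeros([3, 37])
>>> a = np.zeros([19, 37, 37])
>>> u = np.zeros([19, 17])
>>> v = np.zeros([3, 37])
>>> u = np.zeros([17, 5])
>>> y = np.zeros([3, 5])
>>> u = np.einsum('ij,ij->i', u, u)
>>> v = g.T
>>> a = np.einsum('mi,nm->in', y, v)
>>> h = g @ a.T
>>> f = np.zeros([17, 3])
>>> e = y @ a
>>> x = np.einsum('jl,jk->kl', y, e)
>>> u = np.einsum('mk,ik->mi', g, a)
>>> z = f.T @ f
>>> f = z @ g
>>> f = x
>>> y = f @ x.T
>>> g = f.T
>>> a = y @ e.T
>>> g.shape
(5, 37)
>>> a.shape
(37, 3)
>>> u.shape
(3, 5)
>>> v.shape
(37, 3)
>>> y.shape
(37, 37)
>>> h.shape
(3, 5)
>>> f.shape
(37, 5)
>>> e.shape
(3, 37)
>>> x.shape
(37, 5)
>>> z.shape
(3, 3)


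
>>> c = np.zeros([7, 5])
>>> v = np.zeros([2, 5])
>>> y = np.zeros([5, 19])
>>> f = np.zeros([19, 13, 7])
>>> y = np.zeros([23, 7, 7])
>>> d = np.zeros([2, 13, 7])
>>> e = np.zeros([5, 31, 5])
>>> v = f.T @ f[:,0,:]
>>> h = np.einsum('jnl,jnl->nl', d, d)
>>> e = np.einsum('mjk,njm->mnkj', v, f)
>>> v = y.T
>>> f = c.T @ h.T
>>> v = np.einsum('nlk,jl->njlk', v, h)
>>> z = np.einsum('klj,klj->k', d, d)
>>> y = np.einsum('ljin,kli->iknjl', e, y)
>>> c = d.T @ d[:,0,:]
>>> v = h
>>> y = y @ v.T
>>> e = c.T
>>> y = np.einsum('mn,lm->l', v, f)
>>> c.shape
(7, 13, 7)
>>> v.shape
(13, 7)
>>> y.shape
(5,)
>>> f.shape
(5, 13)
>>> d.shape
(2, 13, 7)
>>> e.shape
(7, 13, 7)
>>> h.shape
(13, 7)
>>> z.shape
(2,)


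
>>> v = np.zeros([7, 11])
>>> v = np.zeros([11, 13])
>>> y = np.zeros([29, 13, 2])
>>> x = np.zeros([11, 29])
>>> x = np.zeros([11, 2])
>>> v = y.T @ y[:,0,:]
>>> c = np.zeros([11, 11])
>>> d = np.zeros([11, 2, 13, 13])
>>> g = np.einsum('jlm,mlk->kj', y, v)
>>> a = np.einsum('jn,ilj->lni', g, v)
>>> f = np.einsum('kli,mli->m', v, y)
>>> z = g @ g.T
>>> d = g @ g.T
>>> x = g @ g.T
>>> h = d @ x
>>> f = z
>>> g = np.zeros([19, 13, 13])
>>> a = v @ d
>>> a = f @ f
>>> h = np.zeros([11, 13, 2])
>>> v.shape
(2, 13, 2)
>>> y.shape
(29, 13, 2)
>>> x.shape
(2, 2)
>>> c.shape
(11, 11)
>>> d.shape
(2, 2)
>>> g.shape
(19, 13, 13)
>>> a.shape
(2, 2)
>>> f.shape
(2, 2)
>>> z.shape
(2, 2)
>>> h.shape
(11, 13, 2)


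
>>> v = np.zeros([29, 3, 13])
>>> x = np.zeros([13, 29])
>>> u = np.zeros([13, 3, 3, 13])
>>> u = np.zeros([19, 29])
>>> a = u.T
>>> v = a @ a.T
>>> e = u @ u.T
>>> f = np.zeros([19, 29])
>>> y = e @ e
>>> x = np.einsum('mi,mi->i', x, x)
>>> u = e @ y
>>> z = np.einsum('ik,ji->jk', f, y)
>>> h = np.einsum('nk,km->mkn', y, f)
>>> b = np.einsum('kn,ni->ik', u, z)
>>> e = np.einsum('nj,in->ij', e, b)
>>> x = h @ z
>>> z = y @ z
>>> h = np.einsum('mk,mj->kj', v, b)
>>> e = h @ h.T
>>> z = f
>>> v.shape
(29, 29)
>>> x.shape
(29, 19, 29)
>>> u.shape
(19, 19)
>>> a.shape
(29, 19)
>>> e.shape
(29, 29)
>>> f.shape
(19, 29)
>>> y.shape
(19, 19)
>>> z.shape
(19, 29)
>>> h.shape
(29, 19)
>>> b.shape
(29, 19)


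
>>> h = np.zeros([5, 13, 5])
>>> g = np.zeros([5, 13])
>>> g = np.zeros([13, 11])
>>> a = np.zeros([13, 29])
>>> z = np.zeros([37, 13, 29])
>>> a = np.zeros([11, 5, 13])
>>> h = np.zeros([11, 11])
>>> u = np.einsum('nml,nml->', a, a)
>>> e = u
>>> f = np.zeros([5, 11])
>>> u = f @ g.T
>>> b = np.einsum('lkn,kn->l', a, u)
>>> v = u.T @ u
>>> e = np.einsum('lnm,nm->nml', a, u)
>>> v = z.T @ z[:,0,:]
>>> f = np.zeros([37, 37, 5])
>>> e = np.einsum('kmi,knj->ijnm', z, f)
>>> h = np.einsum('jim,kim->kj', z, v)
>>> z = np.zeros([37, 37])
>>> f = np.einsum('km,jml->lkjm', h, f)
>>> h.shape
(29, 37)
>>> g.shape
(13, 11)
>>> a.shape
(11, 5, 13)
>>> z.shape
(37, 37)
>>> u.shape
(5, 13)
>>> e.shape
(29, 5, 37, 13)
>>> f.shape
(5, 29, 37, 37)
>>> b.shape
(11,)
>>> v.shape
(29, 13, 29)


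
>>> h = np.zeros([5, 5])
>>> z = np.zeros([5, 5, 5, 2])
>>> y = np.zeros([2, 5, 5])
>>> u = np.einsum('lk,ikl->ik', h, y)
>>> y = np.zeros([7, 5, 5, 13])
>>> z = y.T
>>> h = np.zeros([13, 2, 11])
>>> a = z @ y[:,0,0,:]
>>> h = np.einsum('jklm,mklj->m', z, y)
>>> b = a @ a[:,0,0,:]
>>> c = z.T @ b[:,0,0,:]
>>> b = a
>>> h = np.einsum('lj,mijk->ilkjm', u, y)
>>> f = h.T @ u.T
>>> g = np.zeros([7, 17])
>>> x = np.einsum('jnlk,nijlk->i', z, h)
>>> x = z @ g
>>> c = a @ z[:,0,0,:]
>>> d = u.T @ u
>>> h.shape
(5, 2, 13, 5, 7)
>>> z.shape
(13, 5, 5, 7)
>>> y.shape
(7, 5, 5, 13)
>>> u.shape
(2, 5)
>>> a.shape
(13, 5, 5, 13)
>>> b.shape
(13, 5, 5, 13)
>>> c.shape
(13, 5, 5, 7)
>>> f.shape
(7, 5, 13, 2, 2)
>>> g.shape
(7, 17)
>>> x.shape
(13, 5, 5, 17)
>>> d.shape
(5, 5)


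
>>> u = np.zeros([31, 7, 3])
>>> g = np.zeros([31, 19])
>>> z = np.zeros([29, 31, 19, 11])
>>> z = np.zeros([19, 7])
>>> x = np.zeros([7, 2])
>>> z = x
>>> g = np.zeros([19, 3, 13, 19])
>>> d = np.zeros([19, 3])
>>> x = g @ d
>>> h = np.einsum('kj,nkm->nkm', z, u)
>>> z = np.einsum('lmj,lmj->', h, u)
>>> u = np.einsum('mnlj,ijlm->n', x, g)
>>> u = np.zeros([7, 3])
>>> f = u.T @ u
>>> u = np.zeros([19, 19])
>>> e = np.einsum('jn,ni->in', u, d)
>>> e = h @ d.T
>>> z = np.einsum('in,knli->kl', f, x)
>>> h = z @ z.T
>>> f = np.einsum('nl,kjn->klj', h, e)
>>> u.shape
(19, 19)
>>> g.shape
(19, 3, 13, 19)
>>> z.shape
(19, 13)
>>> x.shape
(19, 3, 13, 3)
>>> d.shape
(19, 3)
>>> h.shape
(19, 19)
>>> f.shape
(31, 19, 7)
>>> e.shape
(31, 7, 19)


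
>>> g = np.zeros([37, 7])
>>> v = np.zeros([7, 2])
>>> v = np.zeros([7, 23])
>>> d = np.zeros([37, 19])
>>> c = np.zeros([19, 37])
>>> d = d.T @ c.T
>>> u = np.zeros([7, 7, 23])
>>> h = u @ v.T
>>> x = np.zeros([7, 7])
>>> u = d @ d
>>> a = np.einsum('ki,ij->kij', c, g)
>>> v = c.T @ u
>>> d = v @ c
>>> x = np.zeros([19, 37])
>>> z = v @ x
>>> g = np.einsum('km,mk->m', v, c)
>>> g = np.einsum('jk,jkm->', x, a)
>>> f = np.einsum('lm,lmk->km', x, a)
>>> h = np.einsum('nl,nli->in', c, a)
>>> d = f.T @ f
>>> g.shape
()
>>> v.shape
(37, 19)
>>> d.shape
(37, 37)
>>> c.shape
(19, 37)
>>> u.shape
(19, 19)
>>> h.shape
(7, 19)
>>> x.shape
(19, 37)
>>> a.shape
(19, 37, 7)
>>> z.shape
(37, 37)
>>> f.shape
(7, 37)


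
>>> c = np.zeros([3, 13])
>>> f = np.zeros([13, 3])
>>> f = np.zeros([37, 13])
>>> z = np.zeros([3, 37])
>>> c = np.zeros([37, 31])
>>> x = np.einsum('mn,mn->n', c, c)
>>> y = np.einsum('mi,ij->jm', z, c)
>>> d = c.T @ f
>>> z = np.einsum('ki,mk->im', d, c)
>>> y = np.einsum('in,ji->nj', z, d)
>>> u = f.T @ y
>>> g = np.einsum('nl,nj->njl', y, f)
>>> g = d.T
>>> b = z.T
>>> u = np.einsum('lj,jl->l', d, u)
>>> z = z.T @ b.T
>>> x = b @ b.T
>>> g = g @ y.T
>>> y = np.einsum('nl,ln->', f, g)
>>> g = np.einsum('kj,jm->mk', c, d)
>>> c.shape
(37, 31)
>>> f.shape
(37, 13)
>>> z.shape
(37, 37)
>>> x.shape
(37, 37)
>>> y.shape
()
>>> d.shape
(31, 13)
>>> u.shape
(31,)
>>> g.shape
(13, 37)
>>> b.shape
(37, 13)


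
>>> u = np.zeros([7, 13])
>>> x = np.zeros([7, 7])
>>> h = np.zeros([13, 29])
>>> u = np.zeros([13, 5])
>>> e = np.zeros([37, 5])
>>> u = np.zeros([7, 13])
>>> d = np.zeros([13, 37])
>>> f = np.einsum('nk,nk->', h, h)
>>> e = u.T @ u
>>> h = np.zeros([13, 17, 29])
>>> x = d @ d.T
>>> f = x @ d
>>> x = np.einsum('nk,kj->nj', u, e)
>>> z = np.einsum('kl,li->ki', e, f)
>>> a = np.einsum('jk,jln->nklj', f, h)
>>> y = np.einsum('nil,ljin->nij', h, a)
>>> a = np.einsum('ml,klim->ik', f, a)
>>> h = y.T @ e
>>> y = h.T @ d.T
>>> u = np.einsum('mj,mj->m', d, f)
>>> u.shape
(13,)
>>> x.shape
(7, 13)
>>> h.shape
(37, 17, 13)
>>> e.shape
(13, 13)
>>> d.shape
(13, 37)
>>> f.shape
(13, 37)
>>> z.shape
(13, 37)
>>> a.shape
(17, 29)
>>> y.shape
(13, 17, 13)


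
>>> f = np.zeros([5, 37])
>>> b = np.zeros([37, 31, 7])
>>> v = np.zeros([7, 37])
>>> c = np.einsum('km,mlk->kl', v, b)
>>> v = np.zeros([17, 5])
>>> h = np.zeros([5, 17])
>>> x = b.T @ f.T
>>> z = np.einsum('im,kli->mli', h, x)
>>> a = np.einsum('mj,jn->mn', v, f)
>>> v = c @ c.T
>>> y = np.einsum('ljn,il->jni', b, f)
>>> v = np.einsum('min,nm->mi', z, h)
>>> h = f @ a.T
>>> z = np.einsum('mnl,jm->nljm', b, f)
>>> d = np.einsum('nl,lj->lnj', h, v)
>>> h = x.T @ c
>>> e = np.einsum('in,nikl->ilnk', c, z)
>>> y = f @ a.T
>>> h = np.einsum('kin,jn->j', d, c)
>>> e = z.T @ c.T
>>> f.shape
(5, 37)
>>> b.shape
(37, 31, 7)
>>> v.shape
(17, 31)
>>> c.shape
(7, 31)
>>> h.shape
(7,)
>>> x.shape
(7, 31, 5)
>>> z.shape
(31, 7, 5, 37)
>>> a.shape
(17, 37)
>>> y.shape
(5, 17)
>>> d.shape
(17, 5, 31)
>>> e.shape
(37, 5, 7, 7)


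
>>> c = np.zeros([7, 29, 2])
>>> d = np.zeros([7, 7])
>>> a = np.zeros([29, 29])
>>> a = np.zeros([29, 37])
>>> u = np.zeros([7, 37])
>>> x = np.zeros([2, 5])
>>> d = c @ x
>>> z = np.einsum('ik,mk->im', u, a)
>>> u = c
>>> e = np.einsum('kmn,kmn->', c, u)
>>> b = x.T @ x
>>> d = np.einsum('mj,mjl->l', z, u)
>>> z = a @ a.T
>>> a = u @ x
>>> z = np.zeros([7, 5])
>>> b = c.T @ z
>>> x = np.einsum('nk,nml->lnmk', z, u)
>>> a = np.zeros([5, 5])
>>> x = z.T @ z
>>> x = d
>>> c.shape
(7, 29, 2)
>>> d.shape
(2,)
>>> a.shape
(5, 5)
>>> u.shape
(7, 29, 2)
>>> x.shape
(2,)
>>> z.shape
(7, 5)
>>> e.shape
()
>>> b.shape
(2, 29, 5)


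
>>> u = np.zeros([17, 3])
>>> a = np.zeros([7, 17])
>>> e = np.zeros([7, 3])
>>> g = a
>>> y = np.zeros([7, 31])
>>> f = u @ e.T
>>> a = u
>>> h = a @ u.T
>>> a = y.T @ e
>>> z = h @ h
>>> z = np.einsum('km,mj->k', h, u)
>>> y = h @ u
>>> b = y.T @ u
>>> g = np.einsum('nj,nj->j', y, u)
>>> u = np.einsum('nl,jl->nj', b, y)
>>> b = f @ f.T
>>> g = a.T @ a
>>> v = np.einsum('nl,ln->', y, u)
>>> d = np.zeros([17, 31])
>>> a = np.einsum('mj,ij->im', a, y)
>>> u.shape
(3, 17)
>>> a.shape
(17, 31)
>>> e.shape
(7, 3)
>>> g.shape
(3, 3)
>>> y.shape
(17, 3)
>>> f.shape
(17, 7)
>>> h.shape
(17, 17)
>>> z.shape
(17,)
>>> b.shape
(17, 17)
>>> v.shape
()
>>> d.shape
(17, 31)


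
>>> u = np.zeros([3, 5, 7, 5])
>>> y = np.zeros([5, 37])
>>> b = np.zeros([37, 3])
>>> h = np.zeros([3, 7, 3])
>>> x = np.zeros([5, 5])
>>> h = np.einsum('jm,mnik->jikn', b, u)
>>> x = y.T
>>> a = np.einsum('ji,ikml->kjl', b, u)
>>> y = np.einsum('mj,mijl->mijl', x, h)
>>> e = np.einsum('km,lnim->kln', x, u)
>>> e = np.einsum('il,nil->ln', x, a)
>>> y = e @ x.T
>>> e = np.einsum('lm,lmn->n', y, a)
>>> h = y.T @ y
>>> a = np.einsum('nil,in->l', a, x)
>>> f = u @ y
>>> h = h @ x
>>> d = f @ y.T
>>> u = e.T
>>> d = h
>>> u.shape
(5,)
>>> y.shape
(5, 37)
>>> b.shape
(37, 3)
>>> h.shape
(37, 5)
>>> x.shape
(37, 5)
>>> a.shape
(5,)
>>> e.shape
(5,)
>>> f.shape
(3, 5, 7, 37)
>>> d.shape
(37, 5)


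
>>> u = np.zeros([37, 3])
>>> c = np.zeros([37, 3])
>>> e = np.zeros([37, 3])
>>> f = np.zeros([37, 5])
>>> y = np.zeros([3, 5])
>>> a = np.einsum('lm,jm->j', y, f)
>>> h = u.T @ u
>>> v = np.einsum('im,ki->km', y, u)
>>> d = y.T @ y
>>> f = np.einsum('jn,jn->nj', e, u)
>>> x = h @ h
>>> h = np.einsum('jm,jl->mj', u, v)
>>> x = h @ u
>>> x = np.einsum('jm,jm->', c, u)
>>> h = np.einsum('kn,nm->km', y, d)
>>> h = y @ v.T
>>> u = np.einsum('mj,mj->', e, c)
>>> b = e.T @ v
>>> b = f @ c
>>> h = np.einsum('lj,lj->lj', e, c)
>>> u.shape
()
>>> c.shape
(37, 3)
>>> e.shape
(37, 3)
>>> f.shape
(3, 37)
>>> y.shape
(3, 5)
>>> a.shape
(37,)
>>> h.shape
(37, 3)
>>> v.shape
(37, 5)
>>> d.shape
(5, 5)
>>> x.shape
()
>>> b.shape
(3, 3)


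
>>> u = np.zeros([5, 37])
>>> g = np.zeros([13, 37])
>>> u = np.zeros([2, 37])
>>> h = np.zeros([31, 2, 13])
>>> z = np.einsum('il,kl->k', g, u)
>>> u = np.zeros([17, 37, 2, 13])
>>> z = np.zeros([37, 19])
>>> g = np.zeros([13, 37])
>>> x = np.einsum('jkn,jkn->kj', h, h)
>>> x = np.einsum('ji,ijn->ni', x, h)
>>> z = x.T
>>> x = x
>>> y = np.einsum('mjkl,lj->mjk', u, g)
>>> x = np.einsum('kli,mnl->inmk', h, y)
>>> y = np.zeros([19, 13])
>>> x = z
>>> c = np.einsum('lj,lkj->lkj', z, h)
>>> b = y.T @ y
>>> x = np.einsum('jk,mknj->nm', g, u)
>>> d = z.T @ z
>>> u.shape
(17, 37, 2, 13)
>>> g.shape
(13, 37)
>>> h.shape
(31, 2, 13)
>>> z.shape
(31, 13)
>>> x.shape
(2, 17)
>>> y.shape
(19, 13)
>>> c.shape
(31, 2, 13)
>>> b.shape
(13, 13)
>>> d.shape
(13, 13)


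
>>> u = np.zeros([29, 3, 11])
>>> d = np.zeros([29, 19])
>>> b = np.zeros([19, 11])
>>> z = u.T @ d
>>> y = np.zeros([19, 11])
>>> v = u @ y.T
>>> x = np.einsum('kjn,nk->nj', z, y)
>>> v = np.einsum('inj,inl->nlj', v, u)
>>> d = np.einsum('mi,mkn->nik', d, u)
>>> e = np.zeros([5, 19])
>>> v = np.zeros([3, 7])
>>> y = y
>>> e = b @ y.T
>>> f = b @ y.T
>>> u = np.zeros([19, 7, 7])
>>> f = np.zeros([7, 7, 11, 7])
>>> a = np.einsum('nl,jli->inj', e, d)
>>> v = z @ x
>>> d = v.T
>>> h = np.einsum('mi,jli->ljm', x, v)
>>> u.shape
(19, 7, 7)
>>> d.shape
(3, 3, 11)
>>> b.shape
(19, 11)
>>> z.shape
(11, 3, 19)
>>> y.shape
(19, 11)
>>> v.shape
(11, 3, 3)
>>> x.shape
(19, 3)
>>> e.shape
(19, 19)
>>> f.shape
(7, 7, 11, 7)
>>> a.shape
(3, 19, 11)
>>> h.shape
(3, 11, 19)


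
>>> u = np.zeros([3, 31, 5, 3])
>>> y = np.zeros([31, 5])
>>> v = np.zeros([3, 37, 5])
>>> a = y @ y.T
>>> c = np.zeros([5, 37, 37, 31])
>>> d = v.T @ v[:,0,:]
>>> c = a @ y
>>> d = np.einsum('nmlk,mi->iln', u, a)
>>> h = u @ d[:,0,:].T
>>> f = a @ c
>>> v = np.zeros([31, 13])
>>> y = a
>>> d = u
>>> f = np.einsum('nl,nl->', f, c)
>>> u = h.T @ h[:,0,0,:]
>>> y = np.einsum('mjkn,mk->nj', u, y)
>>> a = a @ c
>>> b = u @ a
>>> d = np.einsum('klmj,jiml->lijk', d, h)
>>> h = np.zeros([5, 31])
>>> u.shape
(31, 5, 31, 31)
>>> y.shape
(31, 5)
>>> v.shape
(31, 13)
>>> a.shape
(31, 5)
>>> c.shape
(31, 5)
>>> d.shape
(31, 31, 3, 3)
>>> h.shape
(5, 31)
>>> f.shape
()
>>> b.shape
(31, 5, 31, 5)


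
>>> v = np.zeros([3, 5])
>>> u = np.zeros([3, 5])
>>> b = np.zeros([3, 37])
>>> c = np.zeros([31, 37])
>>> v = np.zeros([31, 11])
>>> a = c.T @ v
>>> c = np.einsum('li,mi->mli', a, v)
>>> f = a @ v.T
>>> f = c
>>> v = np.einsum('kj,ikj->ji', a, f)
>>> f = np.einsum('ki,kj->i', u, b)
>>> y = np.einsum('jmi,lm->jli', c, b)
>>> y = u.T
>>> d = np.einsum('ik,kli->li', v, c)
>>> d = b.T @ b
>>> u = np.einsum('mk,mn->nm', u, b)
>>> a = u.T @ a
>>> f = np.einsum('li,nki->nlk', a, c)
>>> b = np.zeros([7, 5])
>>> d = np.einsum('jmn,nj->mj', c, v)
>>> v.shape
(11, 31)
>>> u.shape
(37, 3)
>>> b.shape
(7, 5)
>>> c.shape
(31, 37, 11)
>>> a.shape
(3, 11)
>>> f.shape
(31, 3, 37)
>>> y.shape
(5, 3)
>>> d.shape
(37, 31)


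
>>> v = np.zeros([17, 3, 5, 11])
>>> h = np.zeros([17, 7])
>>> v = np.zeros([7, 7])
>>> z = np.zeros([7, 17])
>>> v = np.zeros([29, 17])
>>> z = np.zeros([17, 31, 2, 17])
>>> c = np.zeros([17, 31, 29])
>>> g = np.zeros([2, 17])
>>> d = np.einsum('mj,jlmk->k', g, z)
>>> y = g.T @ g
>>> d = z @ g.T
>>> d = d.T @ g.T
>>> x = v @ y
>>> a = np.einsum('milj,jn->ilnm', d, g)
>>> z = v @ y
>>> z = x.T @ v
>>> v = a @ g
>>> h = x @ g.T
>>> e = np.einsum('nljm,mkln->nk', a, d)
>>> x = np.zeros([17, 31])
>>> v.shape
(2, 31, 17, 17)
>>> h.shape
(29, 2)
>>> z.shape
(17, 17)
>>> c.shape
(17, 31, 29)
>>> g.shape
(2, 17)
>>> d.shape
(2, 2, 31, 2)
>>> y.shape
(17, 17)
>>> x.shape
(17, 31)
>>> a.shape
(2, 31, 17, 2)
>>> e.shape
(2, 2)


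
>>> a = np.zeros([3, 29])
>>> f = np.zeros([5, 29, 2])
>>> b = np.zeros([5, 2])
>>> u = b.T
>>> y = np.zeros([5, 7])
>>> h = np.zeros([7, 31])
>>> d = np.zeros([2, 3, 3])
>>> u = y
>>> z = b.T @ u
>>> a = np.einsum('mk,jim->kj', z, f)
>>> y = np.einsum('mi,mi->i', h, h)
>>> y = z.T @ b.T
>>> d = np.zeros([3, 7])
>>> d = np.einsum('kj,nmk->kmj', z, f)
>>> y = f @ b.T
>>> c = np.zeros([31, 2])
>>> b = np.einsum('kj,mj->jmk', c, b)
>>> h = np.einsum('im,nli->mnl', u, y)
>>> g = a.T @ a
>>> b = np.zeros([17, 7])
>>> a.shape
(7, 5)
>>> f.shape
(5, 29, 2)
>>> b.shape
(17, 7)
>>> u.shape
(5, 7)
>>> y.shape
(5, 29, 5)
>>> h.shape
(7, 5, 29)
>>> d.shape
(2, 29, 7)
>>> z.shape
(2, 7)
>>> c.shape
(31, 2)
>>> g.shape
(5, 5)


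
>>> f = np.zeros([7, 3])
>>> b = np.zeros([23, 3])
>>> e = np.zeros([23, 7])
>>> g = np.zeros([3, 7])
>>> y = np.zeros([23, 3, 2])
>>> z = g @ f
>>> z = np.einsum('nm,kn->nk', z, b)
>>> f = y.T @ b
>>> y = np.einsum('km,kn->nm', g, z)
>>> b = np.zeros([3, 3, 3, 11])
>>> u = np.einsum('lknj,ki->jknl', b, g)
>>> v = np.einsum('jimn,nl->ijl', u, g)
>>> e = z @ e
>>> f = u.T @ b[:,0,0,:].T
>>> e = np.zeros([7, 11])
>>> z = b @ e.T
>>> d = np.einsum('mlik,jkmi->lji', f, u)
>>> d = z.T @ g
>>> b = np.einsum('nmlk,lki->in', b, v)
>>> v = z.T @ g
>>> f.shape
(3, 3, 3, 3)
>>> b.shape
(7, 3)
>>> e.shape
(7, 11)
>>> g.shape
(3, 7)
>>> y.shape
(23, 7)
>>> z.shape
(3, 3, 3, 7)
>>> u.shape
(11, 3, 3, 3)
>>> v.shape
(7, 3, 3, 7)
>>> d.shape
(7, 3, 3, 7)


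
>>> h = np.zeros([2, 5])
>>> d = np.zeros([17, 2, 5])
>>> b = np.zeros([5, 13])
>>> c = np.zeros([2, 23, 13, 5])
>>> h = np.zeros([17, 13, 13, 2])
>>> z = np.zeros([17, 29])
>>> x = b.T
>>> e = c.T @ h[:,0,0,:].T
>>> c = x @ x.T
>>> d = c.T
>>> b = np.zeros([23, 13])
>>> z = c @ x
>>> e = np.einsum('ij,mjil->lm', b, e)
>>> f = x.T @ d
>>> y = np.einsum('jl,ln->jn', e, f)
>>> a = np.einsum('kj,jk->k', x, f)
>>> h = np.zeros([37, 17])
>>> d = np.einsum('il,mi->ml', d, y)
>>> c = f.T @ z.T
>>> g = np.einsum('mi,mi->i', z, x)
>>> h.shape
(37, 17)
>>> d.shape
(17, 13)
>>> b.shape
(23, 13)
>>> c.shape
(13, 13)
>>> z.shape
(13, 5)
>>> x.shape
(13, 5)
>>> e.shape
(17, 5)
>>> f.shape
(5, 13)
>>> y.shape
(17, 13)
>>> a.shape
(13,)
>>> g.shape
(5,)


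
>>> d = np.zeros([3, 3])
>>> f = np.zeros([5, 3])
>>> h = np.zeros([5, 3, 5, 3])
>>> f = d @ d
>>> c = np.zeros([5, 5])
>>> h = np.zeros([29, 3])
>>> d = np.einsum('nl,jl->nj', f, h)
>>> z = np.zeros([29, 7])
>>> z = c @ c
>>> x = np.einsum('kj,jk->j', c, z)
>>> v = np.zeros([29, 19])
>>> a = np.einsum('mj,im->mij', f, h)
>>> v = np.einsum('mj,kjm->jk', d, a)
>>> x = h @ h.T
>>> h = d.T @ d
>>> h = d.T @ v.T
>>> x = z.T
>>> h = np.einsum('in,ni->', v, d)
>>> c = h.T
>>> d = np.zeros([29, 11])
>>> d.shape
(29, 11)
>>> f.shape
(3, 3)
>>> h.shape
()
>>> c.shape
()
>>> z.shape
(5, 5)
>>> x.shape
(5, 5)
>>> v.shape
(29, 3)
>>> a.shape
(3, 29, 3)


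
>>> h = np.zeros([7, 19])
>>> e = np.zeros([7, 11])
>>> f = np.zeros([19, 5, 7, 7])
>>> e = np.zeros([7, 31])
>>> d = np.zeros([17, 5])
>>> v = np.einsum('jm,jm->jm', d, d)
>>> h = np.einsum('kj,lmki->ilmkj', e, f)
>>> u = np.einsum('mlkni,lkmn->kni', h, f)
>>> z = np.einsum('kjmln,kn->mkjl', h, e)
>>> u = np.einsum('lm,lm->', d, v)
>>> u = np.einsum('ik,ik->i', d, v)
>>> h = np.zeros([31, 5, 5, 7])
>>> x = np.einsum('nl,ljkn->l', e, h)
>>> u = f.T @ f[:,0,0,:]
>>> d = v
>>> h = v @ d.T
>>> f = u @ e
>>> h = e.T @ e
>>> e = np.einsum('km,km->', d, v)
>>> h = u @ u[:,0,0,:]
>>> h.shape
(7, 7, 5, 7)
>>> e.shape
()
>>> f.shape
(7, 7, 5, 31)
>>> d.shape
(17, 5)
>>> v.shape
(17, 5)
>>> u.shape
(7, 7, 5, 7)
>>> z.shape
(5, 7, 19, 7)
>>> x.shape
(31,)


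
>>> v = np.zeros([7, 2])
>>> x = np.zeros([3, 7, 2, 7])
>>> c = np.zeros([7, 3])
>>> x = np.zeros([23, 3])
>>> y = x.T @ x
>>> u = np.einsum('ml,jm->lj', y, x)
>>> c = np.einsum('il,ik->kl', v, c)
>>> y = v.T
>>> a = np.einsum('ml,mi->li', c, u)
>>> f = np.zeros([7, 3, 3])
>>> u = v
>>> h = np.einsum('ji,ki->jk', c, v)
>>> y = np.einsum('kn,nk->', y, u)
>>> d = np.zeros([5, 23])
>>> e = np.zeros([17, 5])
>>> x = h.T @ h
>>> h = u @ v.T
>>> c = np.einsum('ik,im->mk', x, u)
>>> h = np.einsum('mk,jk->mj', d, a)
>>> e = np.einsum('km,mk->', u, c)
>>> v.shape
(7, 2)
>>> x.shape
(7, 7)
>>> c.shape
(2, 7)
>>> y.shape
()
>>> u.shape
(7, 2)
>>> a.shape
(2, 23)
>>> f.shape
(7, 3, 3)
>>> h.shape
(5, 2)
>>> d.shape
(5, 23)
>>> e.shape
()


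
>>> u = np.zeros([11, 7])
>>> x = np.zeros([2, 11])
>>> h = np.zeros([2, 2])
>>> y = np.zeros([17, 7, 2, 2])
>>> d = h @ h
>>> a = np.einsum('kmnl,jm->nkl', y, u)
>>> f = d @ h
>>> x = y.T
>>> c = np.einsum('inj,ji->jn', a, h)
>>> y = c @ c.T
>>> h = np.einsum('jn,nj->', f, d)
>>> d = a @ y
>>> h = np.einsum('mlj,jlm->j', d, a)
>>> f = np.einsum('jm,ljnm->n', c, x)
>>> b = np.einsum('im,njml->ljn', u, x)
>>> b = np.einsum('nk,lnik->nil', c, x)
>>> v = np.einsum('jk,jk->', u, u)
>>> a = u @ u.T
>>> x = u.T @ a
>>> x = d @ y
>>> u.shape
(11, 7)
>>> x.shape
(2, 17, 2)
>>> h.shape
(2,)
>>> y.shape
(2, 2)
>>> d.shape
(2, 17, 2)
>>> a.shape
(11, 11)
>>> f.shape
(7,)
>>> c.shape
(2, 17)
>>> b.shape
(2, 7, 2)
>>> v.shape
()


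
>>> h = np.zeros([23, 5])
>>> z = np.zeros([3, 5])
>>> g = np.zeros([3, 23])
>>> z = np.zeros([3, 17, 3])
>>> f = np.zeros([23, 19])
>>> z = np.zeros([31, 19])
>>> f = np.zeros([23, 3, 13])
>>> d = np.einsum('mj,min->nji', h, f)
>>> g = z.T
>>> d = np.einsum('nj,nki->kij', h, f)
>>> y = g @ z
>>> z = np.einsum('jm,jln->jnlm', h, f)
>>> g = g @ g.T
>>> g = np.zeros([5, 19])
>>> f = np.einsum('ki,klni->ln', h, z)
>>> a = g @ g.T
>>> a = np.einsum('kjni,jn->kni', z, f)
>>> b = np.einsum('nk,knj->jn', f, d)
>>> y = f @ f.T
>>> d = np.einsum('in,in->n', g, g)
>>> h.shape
(23, 5)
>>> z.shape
(23, 13, 3, 5)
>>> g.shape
(5, 19)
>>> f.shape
(13, 3)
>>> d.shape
(19,)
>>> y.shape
(13, 13)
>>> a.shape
(23, 3, 5)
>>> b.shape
(5, 13)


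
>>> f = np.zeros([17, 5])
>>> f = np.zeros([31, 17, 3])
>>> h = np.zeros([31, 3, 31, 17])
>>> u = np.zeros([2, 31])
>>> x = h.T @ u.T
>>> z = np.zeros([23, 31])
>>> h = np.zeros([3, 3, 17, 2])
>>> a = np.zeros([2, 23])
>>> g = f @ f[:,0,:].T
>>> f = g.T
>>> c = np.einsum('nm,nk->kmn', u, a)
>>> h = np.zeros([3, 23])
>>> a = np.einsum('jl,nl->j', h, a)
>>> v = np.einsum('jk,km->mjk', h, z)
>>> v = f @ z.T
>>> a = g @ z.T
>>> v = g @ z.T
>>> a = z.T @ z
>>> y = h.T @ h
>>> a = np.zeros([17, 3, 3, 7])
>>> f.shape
(31, 17, 31)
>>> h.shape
(3, 23)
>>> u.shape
(2, 31)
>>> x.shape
(17, 31, 3, 2)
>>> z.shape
(23, 31)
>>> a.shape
(17, 3, 3, 7)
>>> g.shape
(31, 17, 31)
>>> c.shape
(23, 31, 2)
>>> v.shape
(31, 17, 23)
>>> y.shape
(23, 23)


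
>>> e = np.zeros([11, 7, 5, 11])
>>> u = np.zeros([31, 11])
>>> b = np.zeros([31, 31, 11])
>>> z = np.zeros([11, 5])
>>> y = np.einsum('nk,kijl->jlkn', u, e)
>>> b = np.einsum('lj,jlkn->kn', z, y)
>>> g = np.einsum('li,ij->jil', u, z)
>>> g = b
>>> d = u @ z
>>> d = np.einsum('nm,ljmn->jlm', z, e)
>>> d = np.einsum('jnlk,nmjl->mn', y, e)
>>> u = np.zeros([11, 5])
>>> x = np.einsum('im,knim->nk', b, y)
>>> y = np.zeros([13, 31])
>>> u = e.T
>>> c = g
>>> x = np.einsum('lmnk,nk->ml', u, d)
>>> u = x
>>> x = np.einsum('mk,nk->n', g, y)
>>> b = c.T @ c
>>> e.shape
(11, 7, 5, 11)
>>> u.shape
(5, 11)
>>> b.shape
(31, 31)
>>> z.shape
(11, 5)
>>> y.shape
(13, 31)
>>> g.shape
(11, 31)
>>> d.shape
(7, 11)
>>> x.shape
(13,)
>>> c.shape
(11, 31)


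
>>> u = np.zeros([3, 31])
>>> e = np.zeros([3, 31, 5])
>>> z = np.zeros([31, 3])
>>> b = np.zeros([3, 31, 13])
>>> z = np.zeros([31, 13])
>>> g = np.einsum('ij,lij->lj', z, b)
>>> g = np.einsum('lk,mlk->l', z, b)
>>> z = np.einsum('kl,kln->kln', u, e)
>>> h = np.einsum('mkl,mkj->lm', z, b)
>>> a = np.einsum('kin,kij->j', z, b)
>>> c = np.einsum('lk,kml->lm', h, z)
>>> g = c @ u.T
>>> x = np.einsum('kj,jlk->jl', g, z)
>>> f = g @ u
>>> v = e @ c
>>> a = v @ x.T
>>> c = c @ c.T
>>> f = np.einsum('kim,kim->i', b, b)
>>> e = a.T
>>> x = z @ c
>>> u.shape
(3, 31)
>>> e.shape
(3, 31, 3)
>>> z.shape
(3, 31, 5)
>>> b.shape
(3, 31, 13)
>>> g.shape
(5, 3)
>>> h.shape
(5, 3)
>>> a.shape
(3, 31, 3)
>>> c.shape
(5, 5)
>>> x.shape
(3, 31, 5)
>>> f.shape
(31,)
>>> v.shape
(3, 31, 31)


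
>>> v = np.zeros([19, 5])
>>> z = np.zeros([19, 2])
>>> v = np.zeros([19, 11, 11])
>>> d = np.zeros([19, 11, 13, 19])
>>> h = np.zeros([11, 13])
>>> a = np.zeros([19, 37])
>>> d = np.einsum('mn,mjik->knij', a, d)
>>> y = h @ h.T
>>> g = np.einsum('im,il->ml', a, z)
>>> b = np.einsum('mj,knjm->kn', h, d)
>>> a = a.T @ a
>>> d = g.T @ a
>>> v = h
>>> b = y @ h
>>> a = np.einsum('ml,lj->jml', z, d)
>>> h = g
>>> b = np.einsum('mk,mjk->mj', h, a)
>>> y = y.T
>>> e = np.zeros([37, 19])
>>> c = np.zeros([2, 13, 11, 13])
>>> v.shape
(11, 13)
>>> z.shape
(19, 2)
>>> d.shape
(2, 37)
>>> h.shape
(37, 2)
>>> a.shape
(37, 19, 2)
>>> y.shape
(11, 11)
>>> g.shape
(37, 2)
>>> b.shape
(37, 19)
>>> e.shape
(37, 19)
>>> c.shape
(2, 13, 11, 13)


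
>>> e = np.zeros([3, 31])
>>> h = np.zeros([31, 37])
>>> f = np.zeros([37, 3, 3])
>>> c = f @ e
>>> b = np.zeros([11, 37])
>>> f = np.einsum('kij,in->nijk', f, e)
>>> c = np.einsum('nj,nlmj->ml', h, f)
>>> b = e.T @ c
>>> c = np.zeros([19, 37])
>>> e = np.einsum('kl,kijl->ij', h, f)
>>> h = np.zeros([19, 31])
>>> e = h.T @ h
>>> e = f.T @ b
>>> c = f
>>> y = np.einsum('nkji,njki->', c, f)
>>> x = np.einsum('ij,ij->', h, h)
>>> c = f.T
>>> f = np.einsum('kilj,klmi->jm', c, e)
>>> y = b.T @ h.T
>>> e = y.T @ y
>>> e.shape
(19, 19)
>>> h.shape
(19, 31)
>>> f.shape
(31, 3)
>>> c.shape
(37, 3, 3, 31)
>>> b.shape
(31, 3)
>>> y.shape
(3, 19)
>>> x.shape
()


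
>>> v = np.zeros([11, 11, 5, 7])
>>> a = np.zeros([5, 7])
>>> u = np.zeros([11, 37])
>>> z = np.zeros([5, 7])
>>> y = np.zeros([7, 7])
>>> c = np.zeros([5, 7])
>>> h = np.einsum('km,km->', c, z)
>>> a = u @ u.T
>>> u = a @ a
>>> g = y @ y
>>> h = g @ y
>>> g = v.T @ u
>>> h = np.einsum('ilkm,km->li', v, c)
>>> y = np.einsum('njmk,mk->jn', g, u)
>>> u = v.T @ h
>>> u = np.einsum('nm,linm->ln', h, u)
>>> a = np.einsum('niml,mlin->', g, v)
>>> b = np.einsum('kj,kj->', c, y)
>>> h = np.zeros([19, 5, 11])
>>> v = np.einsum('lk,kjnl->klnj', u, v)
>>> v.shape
(11, 7, 5, 11)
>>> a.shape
()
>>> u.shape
(7, 11)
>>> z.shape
(5, 7)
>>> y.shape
(5, 7)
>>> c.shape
(5, 7)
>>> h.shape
(19, 5, 11)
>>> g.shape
(7, 5, 11, 11)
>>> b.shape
()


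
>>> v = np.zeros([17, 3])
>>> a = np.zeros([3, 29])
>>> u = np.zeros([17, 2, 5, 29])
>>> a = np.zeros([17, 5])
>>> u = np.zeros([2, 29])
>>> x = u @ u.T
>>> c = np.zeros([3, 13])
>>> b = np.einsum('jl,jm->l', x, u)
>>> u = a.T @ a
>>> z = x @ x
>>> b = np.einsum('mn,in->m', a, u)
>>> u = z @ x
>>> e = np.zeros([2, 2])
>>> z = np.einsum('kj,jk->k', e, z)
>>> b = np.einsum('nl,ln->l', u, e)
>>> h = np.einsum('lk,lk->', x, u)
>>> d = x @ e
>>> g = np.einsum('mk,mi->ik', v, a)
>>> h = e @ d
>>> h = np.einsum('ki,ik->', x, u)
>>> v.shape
(17, 3)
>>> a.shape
(17, 5)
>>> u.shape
(2, 2)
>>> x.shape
(2, 2)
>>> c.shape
(3, 13)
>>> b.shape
(2,)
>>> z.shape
(2,)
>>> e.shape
(2, 2)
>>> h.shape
()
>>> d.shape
(2, 2)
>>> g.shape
(5, 3)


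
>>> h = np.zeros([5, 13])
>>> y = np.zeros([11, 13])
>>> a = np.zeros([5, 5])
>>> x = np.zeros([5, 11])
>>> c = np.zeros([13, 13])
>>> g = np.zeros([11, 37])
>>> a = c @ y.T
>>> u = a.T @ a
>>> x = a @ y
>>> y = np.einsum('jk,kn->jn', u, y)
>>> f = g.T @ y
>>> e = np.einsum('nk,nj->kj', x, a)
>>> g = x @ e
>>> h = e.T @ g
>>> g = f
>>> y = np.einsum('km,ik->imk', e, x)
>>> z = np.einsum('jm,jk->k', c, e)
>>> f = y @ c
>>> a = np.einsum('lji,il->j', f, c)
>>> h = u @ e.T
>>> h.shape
(11, 13)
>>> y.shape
(13, 11, 13)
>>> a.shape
(11,)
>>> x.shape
(13, 13)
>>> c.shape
(13, 13)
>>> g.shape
(37, 13)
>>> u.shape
(11, 11)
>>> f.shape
(13, 11, 13)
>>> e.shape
(13, 11)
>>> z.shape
(11,)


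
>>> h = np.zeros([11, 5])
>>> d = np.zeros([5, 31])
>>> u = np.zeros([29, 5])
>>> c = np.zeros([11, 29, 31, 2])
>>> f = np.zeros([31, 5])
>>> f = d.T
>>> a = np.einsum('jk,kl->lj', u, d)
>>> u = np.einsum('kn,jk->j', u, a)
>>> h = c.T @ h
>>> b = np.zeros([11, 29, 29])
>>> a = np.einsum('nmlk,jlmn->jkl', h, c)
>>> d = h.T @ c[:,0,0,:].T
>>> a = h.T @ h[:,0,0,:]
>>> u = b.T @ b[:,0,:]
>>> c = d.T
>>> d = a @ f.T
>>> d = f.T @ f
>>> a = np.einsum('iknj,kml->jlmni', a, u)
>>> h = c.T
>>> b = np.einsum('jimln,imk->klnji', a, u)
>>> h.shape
(5, 29, 31, 11)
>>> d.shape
(5, 5)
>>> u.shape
(29, 29, 29)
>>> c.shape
(11, 31, 29, 5)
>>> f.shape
(31, 5)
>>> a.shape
(5, 29, 29, 31, 5)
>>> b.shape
(29, 31, 5, 5, 29)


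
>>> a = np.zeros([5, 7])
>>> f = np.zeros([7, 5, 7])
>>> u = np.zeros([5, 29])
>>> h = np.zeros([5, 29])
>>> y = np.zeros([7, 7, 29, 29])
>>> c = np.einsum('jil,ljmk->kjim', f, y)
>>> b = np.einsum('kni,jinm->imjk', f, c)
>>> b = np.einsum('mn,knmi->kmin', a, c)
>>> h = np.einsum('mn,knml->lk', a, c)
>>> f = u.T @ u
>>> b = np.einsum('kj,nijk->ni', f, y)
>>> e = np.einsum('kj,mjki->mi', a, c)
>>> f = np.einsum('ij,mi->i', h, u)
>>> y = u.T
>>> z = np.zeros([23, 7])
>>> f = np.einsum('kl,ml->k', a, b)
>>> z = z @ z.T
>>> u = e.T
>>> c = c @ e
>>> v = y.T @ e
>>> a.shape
(5, 7)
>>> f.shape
(5,)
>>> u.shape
(29, 29)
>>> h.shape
(29, 29)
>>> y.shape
(29, 5)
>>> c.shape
(29, 7, 5, 29)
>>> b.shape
(7, 7)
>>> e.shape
(29, 29)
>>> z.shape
(23, 23)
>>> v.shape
(5, 29)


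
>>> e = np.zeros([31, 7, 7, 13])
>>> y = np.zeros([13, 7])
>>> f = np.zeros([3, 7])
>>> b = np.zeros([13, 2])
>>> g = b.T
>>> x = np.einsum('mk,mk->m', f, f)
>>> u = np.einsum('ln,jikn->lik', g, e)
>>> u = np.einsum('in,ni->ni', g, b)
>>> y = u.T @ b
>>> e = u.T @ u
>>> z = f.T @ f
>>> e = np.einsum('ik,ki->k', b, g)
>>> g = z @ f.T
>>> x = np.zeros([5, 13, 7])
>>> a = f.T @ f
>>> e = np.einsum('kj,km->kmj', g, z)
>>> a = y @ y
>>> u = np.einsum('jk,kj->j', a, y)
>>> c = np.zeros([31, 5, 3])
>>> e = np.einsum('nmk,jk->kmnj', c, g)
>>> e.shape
(3, 5, 31, 7)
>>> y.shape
(2, 2)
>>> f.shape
(3, 7)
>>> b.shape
(13, 2)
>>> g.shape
(7, 3)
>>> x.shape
(5, 13, 7)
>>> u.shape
(2,)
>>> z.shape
(7, 7)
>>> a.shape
(2, 2)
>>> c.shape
(31, 5, 3)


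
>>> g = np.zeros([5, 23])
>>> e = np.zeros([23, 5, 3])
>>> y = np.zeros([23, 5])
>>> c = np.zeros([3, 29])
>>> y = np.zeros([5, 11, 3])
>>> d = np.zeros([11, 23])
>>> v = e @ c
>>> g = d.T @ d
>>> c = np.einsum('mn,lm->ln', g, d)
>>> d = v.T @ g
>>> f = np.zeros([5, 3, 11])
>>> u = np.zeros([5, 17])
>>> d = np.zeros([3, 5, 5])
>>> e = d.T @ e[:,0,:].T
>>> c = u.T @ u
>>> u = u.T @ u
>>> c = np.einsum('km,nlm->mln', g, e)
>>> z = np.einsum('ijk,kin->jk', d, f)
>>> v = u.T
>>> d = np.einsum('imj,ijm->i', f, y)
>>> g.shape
(23, 23)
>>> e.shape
(5, 5, 23)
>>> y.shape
(5, 11, 3)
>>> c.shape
(23, 5, 5)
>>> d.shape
(5,)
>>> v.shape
(17, 17)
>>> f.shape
(5, 3, 11)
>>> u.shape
(17, 17)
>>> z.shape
(5, 5)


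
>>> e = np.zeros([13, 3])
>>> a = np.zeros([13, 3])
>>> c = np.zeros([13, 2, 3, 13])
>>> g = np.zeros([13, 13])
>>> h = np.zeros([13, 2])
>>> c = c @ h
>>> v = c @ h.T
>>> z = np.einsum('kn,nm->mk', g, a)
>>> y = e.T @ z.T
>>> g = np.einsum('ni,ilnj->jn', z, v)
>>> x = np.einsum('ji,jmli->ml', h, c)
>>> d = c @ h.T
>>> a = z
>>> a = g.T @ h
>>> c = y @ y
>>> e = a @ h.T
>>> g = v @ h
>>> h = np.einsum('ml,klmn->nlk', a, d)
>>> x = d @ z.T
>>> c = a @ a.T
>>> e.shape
(3, 13)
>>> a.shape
(3, 2)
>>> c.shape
(3, 3)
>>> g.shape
(13, 2, 3, 2)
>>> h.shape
(13, 2, 13)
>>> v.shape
(13, 2, 3, 13)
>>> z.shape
(3, 13)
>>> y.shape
(3, 3)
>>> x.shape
(13, 2, 3, 3)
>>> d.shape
(13, 2, 3, 13)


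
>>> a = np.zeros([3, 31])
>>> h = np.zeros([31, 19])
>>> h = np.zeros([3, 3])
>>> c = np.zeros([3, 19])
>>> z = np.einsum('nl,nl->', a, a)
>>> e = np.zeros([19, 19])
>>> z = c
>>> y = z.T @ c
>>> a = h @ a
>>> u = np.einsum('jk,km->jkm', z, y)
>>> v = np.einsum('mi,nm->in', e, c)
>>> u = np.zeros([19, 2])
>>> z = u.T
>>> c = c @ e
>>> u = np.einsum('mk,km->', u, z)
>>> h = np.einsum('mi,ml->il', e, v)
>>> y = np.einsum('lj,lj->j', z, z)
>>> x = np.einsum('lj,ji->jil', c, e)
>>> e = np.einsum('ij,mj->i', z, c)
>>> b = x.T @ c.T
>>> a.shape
(3, 31)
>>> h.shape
(19, 3)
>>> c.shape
(3, 19)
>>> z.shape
(2, 19)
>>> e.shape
(2,)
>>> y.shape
(19,)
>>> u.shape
()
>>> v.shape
(19, 3)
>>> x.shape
(19, 19, 3)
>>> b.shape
(3, 19, 3)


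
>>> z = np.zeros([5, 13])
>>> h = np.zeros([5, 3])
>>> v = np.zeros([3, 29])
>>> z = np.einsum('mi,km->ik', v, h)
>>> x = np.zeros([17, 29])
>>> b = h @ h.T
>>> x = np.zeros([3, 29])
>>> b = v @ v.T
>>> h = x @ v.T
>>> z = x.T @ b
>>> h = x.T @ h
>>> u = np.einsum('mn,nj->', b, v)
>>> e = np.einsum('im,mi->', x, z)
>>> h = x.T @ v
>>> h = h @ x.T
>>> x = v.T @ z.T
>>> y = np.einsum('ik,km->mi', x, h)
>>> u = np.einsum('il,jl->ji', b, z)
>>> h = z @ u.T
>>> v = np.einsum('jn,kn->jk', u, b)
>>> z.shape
(29, 3)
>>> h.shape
(29, 29)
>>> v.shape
(29, 3)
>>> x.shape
(29, 29)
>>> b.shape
(3, 3)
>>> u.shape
(29, 3)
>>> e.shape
()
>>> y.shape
(3, 29)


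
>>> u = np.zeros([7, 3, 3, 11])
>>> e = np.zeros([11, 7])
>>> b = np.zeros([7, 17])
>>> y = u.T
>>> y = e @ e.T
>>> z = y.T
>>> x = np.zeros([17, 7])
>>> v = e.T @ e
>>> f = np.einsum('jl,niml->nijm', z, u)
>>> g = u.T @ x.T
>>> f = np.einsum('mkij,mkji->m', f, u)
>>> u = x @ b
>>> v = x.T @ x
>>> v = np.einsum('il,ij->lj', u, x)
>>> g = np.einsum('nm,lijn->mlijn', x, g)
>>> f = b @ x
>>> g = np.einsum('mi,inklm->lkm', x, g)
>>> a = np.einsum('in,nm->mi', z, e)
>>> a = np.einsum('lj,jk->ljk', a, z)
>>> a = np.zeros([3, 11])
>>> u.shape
(17, 17)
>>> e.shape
(11, 7)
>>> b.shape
(7, 17)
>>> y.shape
(11, 11)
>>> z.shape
(11, 11)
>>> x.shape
(17, 7)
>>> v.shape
(17, 7)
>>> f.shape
(7, 7)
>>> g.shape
(3, 3, 17)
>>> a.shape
(3, 11)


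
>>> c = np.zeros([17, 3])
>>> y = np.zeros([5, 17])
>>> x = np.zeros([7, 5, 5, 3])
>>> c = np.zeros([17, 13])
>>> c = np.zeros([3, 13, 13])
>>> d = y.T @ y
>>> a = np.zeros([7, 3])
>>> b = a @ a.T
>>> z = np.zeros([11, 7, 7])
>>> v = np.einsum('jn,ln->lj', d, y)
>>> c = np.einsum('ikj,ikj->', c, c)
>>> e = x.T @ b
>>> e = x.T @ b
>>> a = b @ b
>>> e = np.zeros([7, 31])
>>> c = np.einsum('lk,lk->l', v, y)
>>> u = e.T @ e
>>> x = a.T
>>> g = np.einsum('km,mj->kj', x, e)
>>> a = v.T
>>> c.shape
(5,)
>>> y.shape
(5, 17)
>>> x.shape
(7, 7)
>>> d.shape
(17, 17)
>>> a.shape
(17, 5)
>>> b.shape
(7, 7)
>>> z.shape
(11, 7, 7)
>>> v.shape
(5, 17)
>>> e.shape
(7, 31)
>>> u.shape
(31, 31)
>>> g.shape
(7, 31)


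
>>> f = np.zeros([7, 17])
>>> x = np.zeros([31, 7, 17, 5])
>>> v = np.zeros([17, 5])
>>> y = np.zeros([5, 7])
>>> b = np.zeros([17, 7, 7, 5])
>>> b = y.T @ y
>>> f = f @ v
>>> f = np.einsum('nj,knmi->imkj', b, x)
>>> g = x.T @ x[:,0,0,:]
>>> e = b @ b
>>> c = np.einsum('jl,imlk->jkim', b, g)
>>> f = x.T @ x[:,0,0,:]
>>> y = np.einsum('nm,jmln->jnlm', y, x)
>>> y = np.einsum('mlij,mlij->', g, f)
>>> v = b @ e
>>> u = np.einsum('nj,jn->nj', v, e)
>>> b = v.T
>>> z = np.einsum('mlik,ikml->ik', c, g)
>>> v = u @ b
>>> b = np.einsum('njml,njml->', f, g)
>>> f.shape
(5, 17, 7, 5)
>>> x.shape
(31, 7, 17, 5)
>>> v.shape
(7, 7)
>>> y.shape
()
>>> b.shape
()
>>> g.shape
(5, 17, 7, 5)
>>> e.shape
(7, 7)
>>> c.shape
(7, 5, 5, 17)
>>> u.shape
(7, 7)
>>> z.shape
(5, 17)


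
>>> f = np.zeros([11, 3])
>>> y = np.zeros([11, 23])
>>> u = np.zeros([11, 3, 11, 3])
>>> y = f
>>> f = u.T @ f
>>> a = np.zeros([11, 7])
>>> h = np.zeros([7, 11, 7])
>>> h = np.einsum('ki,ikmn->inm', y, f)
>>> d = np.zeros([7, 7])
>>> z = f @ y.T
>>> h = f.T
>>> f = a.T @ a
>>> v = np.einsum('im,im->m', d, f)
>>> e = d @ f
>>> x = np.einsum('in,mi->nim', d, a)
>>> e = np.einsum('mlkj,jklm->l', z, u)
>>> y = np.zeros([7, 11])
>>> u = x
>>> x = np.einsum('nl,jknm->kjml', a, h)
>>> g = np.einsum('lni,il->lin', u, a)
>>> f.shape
(7, 7)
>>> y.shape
(7, 11)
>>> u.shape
(7, 7, 11)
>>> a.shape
(11, 7)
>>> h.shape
(3, 3, 11, 3)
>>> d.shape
(7, 7)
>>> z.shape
(3, 11, 3, 11)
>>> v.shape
(7,)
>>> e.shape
(11,)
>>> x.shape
(3, 3, 3, 7)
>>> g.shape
(7, 11, 7)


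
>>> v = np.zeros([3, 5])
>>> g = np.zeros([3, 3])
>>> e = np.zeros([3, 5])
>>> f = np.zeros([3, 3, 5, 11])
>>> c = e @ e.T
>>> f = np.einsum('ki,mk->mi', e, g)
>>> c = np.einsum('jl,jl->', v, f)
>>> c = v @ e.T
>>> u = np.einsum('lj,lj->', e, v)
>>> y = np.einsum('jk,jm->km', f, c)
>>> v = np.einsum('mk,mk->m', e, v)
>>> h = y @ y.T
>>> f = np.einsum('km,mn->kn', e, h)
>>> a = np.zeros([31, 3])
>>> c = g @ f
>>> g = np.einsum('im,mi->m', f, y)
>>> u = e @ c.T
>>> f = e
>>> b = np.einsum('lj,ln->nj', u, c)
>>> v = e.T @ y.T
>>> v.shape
(5, 5)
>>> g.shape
(5,)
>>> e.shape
(3, 5)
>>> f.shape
(3, 5)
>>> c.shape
(3, 5)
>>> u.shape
(3, 3)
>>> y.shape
(5, 3)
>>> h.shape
(5, 5)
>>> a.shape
(31, 3)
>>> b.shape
(5, 3)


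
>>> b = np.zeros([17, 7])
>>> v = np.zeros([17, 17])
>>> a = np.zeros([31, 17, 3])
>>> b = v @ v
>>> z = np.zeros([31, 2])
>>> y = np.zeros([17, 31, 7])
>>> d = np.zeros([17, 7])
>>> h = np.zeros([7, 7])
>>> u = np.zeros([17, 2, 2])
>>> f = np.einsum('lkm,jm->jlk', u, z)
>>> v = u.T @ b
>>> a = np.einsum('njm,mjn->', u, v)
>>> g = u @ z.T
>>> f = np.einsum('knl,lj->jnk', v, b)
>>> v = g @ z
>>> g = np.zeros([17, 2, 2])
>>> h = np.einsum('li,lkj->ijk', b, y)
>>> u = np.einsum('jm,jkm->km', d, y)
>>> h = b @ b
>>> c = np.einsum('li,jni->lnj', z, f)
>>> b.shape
(17, 17)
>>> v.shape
(17, 2, 2)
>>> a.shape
()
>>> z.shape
(31, 2)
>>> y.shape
(17, 31, 7)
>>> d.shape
(17, 7)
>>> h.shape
(17, 17)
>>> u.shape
(31, 7)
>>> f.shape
(17, 2, 2)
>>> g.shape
(17, 2, 2)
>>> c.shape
(31, 2, 17)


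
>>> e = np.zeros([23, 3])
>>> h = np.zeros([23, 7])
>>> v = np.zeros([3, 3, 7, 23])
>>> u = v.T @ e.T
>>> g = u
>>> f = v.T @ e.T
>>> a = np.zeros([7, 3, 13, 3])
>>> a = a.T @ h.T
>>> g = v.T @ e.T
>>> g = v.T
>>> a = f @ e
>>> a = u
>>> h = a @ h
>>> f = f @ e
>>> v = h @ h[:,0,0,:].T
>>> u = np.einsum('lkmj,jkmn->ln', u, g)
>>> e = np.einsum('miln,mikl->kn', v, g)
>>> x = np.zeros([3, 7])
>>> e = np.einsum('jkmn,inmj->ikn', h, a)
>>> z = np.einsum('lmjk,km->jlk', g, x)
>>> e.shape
(23, 7, 7)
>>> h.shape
(23, 7, 3, 7)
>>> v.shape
(23, 7, 3, 23)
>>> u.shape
(23, 3)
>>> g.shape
(23, 7, 3, 3)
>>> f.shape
(23, 7, 3, 3)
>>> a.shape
(23, 7, 3, 23)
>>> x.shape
(3, 7)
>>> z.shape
(3, 23, 3)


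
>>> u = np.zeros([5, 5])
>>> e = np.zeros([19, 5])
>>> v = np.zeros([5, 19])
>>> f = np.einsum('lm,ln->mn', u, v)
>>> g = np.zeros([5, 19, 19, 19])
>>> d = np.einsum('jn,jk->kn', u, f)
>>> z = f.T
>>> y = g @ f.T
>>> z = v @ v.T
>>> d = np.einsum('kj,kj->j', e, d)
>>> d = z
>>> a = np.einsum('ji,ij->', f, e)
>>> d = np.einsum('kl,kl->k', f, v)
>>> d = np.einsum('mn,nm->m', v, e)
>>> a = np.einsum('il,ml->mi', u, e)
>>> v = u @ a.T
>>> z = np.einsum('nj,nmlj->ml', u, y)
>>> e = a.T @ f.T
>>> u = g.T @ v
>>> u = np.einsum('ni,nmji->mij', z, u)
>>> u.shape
(19, 19, 19)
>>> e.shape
(5, 5)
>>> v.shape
(5, 19)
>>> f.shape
(5, 19)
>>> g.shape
(5, 19, 19, 19)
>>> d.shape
(5,)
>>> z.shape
(19, 19)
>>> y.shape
(5, 19, 19, 5)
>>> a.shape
(19, 5)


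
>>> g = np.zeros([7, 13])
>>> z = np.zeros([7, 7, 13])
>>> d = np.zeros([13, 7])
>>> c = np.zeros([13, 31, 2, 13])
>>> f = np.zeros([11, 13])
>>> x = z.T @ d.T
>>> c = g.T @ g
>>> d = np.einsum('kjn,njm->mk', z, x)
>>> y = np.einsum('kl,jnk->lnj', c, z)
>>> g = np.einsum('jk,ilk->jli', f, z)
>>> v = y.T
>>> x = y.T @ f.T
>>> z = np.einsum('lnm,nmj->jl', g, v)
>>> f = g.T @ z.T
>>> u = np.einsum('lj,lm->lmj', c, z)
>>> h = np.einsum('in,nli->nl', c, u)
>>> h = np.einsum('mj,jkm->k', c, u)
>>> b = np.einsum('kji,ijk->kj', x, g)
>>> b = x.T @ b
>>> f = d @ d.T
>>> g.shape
(11, 7, 7)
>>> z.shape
(13, 11)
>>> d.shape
(13, 7)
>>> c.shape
(13, 13)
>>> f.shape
(13, 13)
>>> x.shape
(7, 7, 11)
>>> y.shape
(13, 7, 7)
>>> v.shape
(7, 7, 13)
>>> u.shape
(13, 11, 13)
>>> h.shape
(11,)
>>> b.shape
(11, 7, 7)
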